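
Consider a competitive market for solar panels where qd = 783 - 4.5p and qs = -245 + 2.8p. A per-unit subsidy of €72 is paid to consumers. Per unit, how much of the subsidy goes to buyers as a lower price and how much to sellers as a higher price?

Pre-subsidy: 783 - 4.5p = -245 + 2.8p gives p* = 10280/73, q* = 10899/73.
With the rebate, buyers effectively pay pb = ps − 72, where ps is the price sellers receive.
Demand in terms of ps becomes qd = 783 − 4.5(ps − 72) = 1107 - 4.5ps. Setting this equal to supply: 1107 - 4.5ps = -245 + 2.8ps, so ps = 13520/73.
Buyers pay pb = 13520/73 − 72 = 8264/73; q' = -245 + 2.8·(13520/73) = 19971/73.
Buyers' price falls by p* − pb = 10280/73 − 8264/73 = 2016/73; sellers' price rises by ps − p* = 13520/73 − 10280/73 = 3240/73.

Buyers gain 2016/73 per unit; sellers gain 3240/73 per unit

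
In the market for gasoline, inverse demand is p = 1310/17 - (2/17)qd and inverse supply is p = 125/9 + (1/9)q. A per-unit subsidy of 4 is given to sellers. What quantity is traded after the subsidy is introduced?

q' = 10277/35

Pre-subsidy: 1310/17 - (2/17)q = 125/9 + (1/9)q gives q* = 1933/7 and p* = 312/7.
With the subsidy, sellers receive ps = pb + 4 for each unit, where pb is the price buyers pay.
On the curves, pb = 1310/17 - (2/17)q and ps = 125/9 + (1/9)q; the wedge ps − pb = 4 gives 125/9 + (1/9)q − (1310/17 - (2/17)q) = 4, so q' = 10277/35.
Then pb = 1310/17 − (2/17)·(10277/35) = 1488/35 and ps = 125/9 + (1/9)·(10277/35) = 1628/35.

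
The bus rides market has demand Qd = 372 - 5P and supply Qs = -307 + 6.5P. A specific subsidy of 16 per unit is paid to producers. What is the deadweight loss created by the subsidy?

Deadweight loss = 8320/23

Pre-subsidy: 372 - 5P = -307 + 6.5P gives P* = 1358/23, Q* = 1766/23.
With the subsidy, sellers receive Ps = Pb + 16 for each unit, where Pb is the price buyers pay.
Supply in terms of Pb becomes Qs = -307 + 6.5(Pb + 16) = -203 + 6.5Pb. Setting this equal to demand: 372 - 5Pb = -203 + 6.5Pb, so Pb = 50.
Sellers receive Ps = 50 + 16 = 66; Q' = 372 − 5·50 = 122.
The subsidy expands output by 122 − 1766/23 = 1040/23 past the efficient level; on those units the gap between marginal cost and willingness to pay runs from 0 up to 16.
DWL = ½ × 16 × 1040/23 = 8320/23.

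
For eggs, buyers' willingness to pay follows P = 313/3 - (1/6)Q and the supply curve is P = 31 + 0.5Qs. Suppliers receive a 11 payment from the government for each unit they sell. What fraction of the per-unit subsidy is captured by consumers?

Pre-subsidy: 313/3 - (1/6)Q = 31 + 0.5Q gives Q* = 110 and P* = 86.
With the subsidy, sellers receive Ps = Pb + 11 for each unit, where Pb is the price buyers pay.
On the curves, Pb = 313/3 - (1/6)Q and Ps = 31 + 0.5Q; the wedge Ps − Pb = 11 gives 31 + 0.5Q − (313/3 - (1/6)Q) = 11, so Q' = 126.5.
Then Pb = 313/3 − (1/6)·126.5 = 83.25 and Ps = 31 + 0.5·126.5 = 94.25.
Buyers' price falls by P* − Pb = 86 − 83.25 = 2.75; sellers' price rises by Ps − P* = 94.25 − 86 = 8.25.
So consumers capture 2.75/11 = 0.25 of each unit of subsidy.

Consumer share = 0.25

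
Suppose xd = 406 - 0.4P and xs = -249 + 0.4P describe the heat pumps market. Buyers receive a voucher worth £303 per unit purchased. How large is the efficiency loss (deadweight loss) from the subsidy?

Deadweight loss = £9180.9

Pre-subsidy: 406 - 0.4P = -249 + 0.4P gives P* = 818.75, x* = 78.5.
With the rebate, buyers effectively pay Pb = Ps − 303, where Ps is the price sellers receive.
Demand in terms of Ps becomes xd = 406 − 0.4(Ps − 303) = 527.2 - 0.4Ps. Setting this equal to supply: 527.2 - 0.4Ps = -249 + 0.4Ps, so Ps = 970.25.
Buyers pay Pb = 970.25 − 303 = 667.25; x' = -249 + 0.4·970.25 = 139.1.
The subsidy expands output by 139.1 − 78.5 = 60.6 past the efficient level; on those units the gap between marginal cost and willingness to pay runs from 0 up to 303.
DWL = ½ × 303 × 60.6 = 9180.9.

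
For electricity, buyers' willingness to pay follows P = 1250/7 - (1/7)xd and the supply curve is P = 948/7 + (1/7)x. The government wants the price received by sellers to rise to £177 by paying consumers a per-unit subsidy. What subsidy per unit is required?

Required subsidy s = £40 per unit

At a seller price of 177, quantity supplied is -948 + 7·177 = 291.
Buyers absorb 291 only when they pay Pb = 1250/7 − (1/7)·291 = 137.
s = Ps − Pb = 177 − 137 = 40.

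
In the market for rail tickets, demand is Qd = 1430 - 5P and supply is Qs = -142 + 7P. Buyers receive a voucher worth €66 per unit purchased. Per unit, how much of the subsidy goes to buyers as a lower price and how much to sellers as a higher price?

Buyers gain €38.5 per unit; sellers gain €27.5 per unit

Pre-subsidy: 1430 - 5P = -142 + 7P gives P* = 131, Q* = 775.
With the rebate, buyers effectively pay Pb = Ps − 66, where Ps is the price sellers receive.
Demand in terms of Ps becomes Qd = 1430 − 5(Ps − 66) = 1760 - 5Ps. Setting this equal to supply: 1760 - 5Ps = -142 + 7Ps, so Ps = 158.5.
Buyers pay Pb = 158.5 − 66 = 92.5; Q' = -142 + 7·158.5 = 967.5.
Buyers' price falls by P* − Pb = 131 − 92.5 = 38.5; sellers' price rises by Ps − P* = 158.5 − 131 = 27.5.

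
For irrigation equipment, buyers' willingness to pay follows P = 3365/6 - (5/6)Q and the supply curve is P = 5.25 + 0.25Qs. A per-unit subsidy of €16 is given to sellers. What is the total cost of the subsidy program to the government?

Government cost = 109744/13

Pre-subsidy: 3365/6 - (5/6)Q = 5.25 + 0.25Q gives Q* = 6667/13 and P* = 1735/13.
With the subsidy, sellers receive Ps = Pb + 16 for each unit, where Pb is the price buyers pay.
On the curves, Pb = 3365/6 - (5/6)Q and Ps = 5.25 + 0.25Q; the wedge Ps − Pb = 16 gives 5.25 + 0.25Q − (3365/6 - (5/6)Q) = 16, so Q' = 6859/13.
Then Pb = 3365/6 − (5/6)·(6859/13) = 1575/13 and Ps = 5.25 + 0.25·(6859/13) = 1783/13.
Government outlay = subsidy × quantity = 16 × 6859/13 = 109744/13.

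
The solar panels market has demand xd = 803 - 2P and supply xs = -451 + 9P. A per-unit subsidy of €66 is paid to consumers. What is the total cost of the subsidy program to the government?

Pre-subsidy: 803 - 2P = -451 + 9P gives P* = 114, x* = 575.
With the rebate, buyers effectively pay Pb = Ps − 66, where Ps is the price sellers receive.
Demand in terms of Ps becomes xd = 803 − 2(Ps − 66) = 935 - 2Ps. Setting this equal to supply: 935 - 2Ps = -451 + 9Ps, so Ps = 126.
Buyers pay Pb = 126 − 66 = 60; x' = -451 + 9·126 = 683.
Government outlay = subsidy × quantity = 66 × 683 = 45078.

Government cost = €45078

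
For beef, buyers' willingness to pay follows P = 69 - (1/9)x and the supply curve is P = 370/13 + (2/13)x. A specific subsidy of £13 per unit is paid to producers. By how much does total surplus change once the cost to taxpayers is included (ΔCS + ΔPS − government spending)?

Pre-subsidy: 69 - (1/9)x = 370/13 + (2/13)x gives x* = 153 and P* = 52.
With the subsidy, sellers receive Ps = Pb + 13 for each unit, where Pb is the price buyers pay.
On the curves, Pb = 69 - (1/9)x and Ps = 370/13 + (2/13)x; the wedge Ps − Pb = 13 gives 370/13 + (2/13)x − (69 - (1/9)x) = 13, so x' = 6264/31.
Then Pb = 69 − (1/9)·(6264/31) = 1443/31 and Ps = 370/13 + (2/13)·(6264/31) = 1846/31.
ΔCS = ½(153 + 6264/31)(52 − 1443/31) = 1860183/1922; ΔPS = ½(153 + 6264/31)(1846/31 − 52) = 1287819/961.
Government spending = 13 × 6264/31 = 81432/31.
Net change = 1860183/1922 + 1287819/961 − 81432/31 = -19773/62. The loss equals the DWL triangle ½·13·1521/31.

Net change in total surplus = -19773/62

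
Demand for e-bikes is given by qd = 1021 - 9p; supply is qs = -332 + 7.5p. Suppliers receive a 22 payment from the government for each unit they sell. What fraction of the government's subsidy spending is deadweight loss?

Pre-subsidy: 1021 - 9p = -332 + 7.5p gives p* = 82, q* = 283.
With the subsidy, sellers receive ps = pb + 22 for each unit, where pb is the price buyers pay.
Supply in terms of pb becomes qs = -332 + 7.5(pb + 22) = -167 + 7.5pb. Setting this equal to demand: 1021 - 9pb = -167 + 7.5pb, so pb = 72.
Sellers receive ps = 72 + 22 = 94; q' = 1021 − 9·72 = 373.
ΔCS = ½(283 + 373)(82 − 72) = 3280; ΔPS = ½(283 + 373)(94 − 82) = 3936.
Government spending = 22 × 373 = 8206.
DWL = ½ × 22 × (373 − 283) = 990; fraction = 990 / 8206 = 45/373.

DWL / government spending = 45/373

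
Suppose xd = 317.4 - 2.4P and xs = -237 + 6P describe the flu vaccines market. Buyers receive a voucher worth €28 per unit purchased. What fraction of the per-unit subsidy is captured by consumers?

Pre-subsidy: 317.4 - 2.4P = -237 + 6P gives P* = 66, x* = 159.
With the rebate, buyers effectively pay Pb = Ps − 28, where Ps is the price sellers receive.
Demand in terms of Ps becomes xd = 317.4 − 2.4(Ps − 28) = 384.6 - 2.4Ps. Setting this equal to supply: 384.6 - 2.4Ps = -237 + 6Ps, so Ps = 74.
Buyers pay Pb = 74 − 28 = 46; x' = -237 + 6·74 = 207.
Buyers' price falls by P* − Pb = 66 − 46 = 20; sellers' price rises by Ps − P* = 74 − 66 = 8.
So consumers capture 20/28 = 5/7 of each unit of subsidy.

Consumer share = 5/7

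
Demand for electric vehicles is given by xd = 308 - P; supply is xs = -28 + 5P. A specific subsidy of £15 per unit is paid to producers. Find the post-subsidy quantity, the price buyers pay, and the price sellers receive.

x' = 264.5; buyers pay £43.5; sellers receive £58.5

Pre-subsidy: 308 - P = -28 + 5P gives P* = 56, x* = 252.
With the subsidy, sellers receive Ps = Pb + 15 for each unit, where Pb is the price buyers pay.
Supply in terms of Pb becomes xs = -28 + 5(Pb + 15) = 47 + 5Pb. Setting this equal to demand: 308 - Pb = 47 + 5Pb, so Pb = 43.5.
Sellers receive Ps = 43.5 + 15 = 58.5; x' = 308 − 1·43.5 = 264.5.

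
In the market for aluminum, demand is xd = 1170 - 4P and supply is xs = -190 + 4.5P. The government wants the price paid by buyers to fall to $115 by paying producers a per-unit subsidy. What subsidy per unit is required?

Required subsidy s = $85 per unit

At a buyer price of 115, quantity demanded is 1170 − 4·115 = 710.
Sellers supply 710 only when they receive Ps with -190 + 4.5·Ps = 710, i.e. Ps = 200.
s = Ps − Pb = 200 − 115 = 85.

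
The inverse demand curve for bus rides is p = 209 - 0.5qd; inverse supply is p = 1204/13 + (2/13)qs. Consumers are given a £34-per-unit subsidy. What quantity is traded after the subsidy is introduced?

Pre-subsidy: 209 - 0.5q = 1204/13 + (2/13)q gives q* = 178 and p* = 120.
With the rebate, buyers effectively pay pb = ps − 34, where ps is the price sellers receive.
On the curves, pb = 209 - 0.5q and ps = 1204/13 + (2/13)q; the wedge ps − pb = 34 gives 1204/13 + (2/13)q − (209 - 0.5q) = 34, so q' = 230.
Then pb = 209 − 0.5·230 = 94 and ps = 1204/13 + (2/13)·230 = 128.

q' = 230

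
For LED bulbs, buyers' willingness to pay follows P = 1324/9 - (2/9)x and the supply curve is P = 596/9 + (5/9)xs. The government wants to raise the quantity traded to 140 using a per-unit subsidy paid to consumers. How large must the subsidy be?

At x = 140, from the demand curve buyers pay Pb = 1324/9 − (2/9)·140 = 116; from the supply curve sellers need Ps = 596/9 + (5/9)·140 = 144.
The subsidy must fill the gap: s = Ps − Pb = 144 − 116 = 28.

Required subsidy s = 28 per unit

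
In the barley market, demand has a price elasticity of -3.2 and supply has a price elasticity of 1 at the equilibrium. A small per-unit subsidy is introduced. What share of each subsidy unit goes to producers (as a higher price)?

Producer share = 16/21

For a small subsidy around the equilibrium, the benefit split depends on the relative slopes, which at a point are proportional to the elasticities.
Buyer share = εs/(εs + |εd|) = 1/(1 + 3.2) = 5/21; seller share = |εd|/(εs + |εd|) = 16/21.
So producers capture 16/21 of the subsidy.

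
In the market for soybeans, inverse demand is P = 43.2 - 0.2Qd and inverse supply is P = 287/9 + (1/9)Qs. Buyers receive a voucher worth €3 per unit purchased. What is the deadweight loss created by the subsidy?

Deadweight loss = 405/28

Pre-subsidy: 43.2 - 0.2Q = 287/9 + (1/9)Q gives Q* = 509/14 and P* = 503/14.
With the rebate, buyers effectively pay Pb = Ps − 3, where Ps is the price sellers receive.
On the curves, Pb = 43.2 - 0.2Q and Ps = 287/9 + (1/9)Q; the wedge Ps − Pb = 3 gives 287/9 + (1/9)Q − (43.2 - 0.2Q) = 3, so Q' = 46.
Then Pb = 43.2 − 0.2·46 = 34 and Ps = 287/9 + (1/9)·46 = 37.
The subsidy expands output by 46 − 509/14 = 135/14 past the efficient level; on those units the gap between marginal cost and willingness to pay runs from 0 up to 3.
DWL = ½ × 3 × 135/14 = 405/28.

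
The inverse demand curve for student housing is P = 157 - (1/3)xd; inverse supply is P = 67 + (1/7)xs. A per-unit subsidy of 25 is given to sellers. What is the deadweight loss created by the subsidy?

Pre-subsidy: 157 - (1/3)x = 67 + (1/7)x gives x* = 189 and P* = 94.
With the subsidy, sellers receive Ps = Pb + 25 for each unit, where Pb is the price buyers pay.
On the curves, Pb = 157 - (1/3)x and Ps = 67 + (1/7)x; the wedge Ps − Pb = 25 gives 67 + (1/7)x − (157 - (1/3)x) = 25, so x' = 241.5.
Then Pb = 157 − (1/3)·241.5 = 76.5 and Ps = 67 + (1/7)·241.5 = 101.5.
The subsidy expands output by 241.5 − 189 = 52.5 past the efficient level; on those units the gap between marginal cost and willingness to pay runs from 0 up to 25.
DWL = ½ × 25 × 52.5 = 656.25.

Deadweight loss = 656.25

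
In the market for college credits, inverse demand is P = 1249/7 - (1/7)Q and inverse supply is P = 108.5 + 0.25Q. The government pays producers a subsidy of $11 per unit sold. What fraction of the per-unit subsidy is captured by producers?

Producer share = 7/11

Pre-subsidy: 1249/7 - (1/7)Q = 108.5 + 0.25Q gives Q* = 178 and P* = 153.
With the subsidy, sellers receive Ps = Pb + 11 for each unit, where Pb is the price buyers pay.
On the curves, Pb = 1249/7 - (1/7)Q and Ps = 108.5 + 0.25Q; the wedge Ps − Pb = 11 gives 108.5 + 0.25Q − (1249/7 - (1/7)Q) = 11, so Q' = 206.
Then Pb = 1249/7 − (1/7)·206 = 149 and Ps = 108.5 + 0.25·206 = 160.
Buyers' price falls by P* − Pb = 153 − 149 = 4; sellers' price rises by Ps − P* = 160 − 153 = 7.
So producers capture 7/11 = 7/11 of each unit of subsidy.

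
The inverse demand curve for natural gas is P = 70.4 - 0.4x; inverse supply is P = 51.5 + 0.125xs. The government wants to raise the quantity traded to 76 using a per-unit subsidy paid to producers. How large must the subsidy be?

Required subsidy s = 21 per unit

At x = 76, from the demand curve buyers pay Pb = 70.4 − 0.4·76 = 40; from the supply curve sellers need Ps = 51.5 + 0.125·76 = 61.
The subsidy must fill the gap: s = Ps − Pb = 61 − 40 = 21.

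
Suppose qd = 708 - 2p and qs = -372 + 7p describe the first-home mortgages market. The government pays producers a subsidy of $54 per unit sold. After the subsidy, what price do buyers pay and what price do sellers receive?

Pre-subsidy: 708 - 2p = -372 + 7p gives p* = 120, q* = 468.
With the subsidy, sellers receive ps = pb + 54 for each unit, where pb is the price buyers pay.
Supply in terms of pb becomes qs = -372 + 7(pb + 54) = 6 + 7pb. Setting this equal to demand: 708 - 2pb = 6 + 7pb, so pb = 78.
Sellers receive ps = 78 + 54 = 132; q' = 708 − 2·78 = 552.

Buyers pay $78; sellers receive $132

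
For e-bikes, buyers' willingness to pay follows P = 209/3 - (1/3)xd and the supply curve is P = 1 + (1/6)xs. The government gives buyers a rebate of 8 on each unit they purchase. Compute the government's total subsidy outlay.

Government cost = 3680/3

Pre-subsidy: 209/3 - (1/3)x = 1 + (1/6)x gives x* = 412/3 and P* = 215/9.
With the rebate, buyers effectively pay Pb = Ps − 8, where Ps is the price sellers receive.
On the curves, Pb = 209/3 - (1/3)x and Ps = 1 + (1/6)x; the wedge Ps − Pb = 8 gives 1 + (1/6)x − (209/3 - (1/3)x) = 8, so x' = 460/3.
Then Pb = 209/3 − (1/3)·(460/3) = 167/9 and Ps = 1 + (1/6)·(460/3) = 239/9.
Government outlay = subsidy × quantity = 8 × 460/3 = 3680/3.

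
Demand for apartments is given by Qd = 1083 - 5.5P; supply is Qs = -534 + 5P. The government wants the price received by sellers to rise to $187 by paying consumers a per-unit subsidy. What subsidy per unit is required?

At a seller price of 187, quantity supplied is -534 + 5·187 = 401.
Buyers absorb 401 only when they pay Pb with 1083 − 5.5·Pb = 401, i.e. Pb = 124.
s = Ps − Pb = 187 − 124 = 63.

Required subsidy s = $63 per unit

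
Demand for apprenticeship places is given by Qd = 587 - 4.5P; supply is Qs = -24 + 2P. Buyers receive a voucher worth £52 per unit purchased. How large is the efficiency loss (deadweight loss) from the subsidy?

Pre-subsidy: 587 - 4.5P = -24 + 2P gives P* = 94, Q* = 164.
With the rebate, buyers effectively pay Pb = Ps − 52, where Ps is the price sellers receive.
Demand in terms of Ps becomes Qd = 587 − 4.5(Ps − 52) = 821 - 4.5Ps. Setting this equal to supply: 821 - 4.5Ps = -24 + 2Ps, so Ps = 130.
Buyers pay Pb = 130 − 52 = 78; Q' = -24 + 2·130 = 236.
The subsidy expands output by 236 − 164 = 72 past the efficient level; on those units the gap between marginal cost and willingness to pay runs from 0 up to 52.
DWL = ½ × 52 × 72 = 1872.

Deadweight loss = £1872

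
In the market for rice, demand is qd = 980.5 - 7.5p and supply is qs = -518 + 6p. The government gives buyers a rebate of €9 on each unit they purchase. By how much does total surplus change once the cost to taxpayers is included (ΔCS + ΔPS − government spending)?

Pre-subsidy: 980.5 - 7.5p = -518 + 6p gives p* = 111, q* = 148.
With the rebate, buyers effectively pay pb = ps − 9, where ps is the price sellers receive.
Demand in terms of ps becomes qd = 980.5 − 7.5(ps − 9) = 1048 - 7.5ps. Setting this equal to supply: 1048 - 7.5ps = -518 + 6ps, so ps = 116.
Buyers pay pb = 116 − 9 = 107; q' = -518 + 6·116 = 178.
ΔCS = ½(148 + 178)(111 − 107) = 652; ΔPS = ½(148 + 178)(116 − 111) = 815.
Government spending = 9 × 178 = 1602.
Net change = 652 + 815 − 1602 = -135. The loss equals the DWL triangle ½·9·30.

Net change in total surplus = -€135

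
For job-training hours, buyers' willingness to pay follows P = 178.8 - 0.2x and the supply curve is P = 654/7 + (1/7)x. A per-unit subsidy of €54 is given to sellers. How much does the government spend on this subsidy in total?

Pre-subsidy: 178.8 - 0.2x = 654/7 + (1/7)x gives x* = 249 and P* = 129.
With the subsidy, sellers receive Ps = Pb + 54 for each unit, where Pb is the price buyers pay.
On the curves, Pb = 178.8 - 0.2x and Ps = 654/7 + (1/7)x; the wedge Ps − Pb = 54 gives 654/7 + (1/7)x − (178.8 - 0.2x) = 54, so x' = 406.5.
Then Pb = 178.8 − 0.2·406.5 = 97.5 and Ps = 654/7 + (1/7)·406.5 = 151.5.
Government outlay = subsidy × quantity = 54 × 406.5 = 21951.

Government cost = €21951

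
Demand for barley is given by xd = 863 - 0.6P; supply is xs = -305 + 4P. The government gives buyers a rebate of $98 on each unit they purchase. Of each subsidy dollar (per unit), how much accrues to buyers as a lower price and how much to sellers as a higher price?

Buyers gain 1960/23 per unit; sellers gain 294/23 per unit

Pre-subsidy: 863 - 0.6P = -305 + 4P gives P* = 5840/23, x* = 16345/23.
With the rebate, buyers effectively pay Pb = Ps − 98, where Ps is the price sellers receive.
Demand in terms of Ps becomes xd = 863 − 0.6(Ps − 98) = 921.8 - 0.6Ps. Setting this equal to supply: 921.8 - 0.6Ps = -305 + 4Ps, so Ps = 6134/23.
Buyers pay Pb = 6134/23 − 98 = 3880/23; x' = -305 + 4·(6134/23) = 17521/23.
Buyers' price falls by P* − Pb = 5840/23 − 3880/23 = 1960/23; sellers' price rises by Ps − P* = 6134/23 − 5840/23 = 294/23.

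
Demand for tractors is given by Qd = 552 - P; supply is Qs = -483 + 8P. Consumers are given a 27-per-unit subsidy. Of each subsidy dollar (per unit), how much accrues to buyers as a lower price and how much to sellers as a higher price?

Pre-subsidy: 552 - P = -483 + 8P gives P* = 115, Q* = 437.
With the rebate, buyers effectively pay Pb = Ps − 27, where Ps is the price sellers receive.
Demand in terms of Ps becomes Qd = 552 − 1(Ps − 27) = 579 - Ps. Setting this equal to supply: 579 - Ps = -483 + 8Ps, so Ps = 118.
Buyers pay Pb = 118 − 27 = 91; Q' = -483 + 8·118 = 461.
Buyers' price falls by P* − Pb = 115 − 91 = 24; sellers' price rises by Ps − P* = 118 − 115 = 3.

Buyers gain 24 per unit; sellers gain 3 per unit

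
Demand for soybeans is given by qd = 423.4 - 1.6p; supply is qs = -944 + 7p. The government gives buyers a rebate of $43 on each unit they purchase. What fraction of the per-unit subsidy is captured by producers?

Pre-subsidy: 423.4 - 1.6p = -944 + 7p gives p* = 159, q* = 169.
With the rebate, buyers effectively pay pb = ps − 43, where ps is the price sellers receive.
Demand in terms of ps becomes qd = 423.4 − 1.6(ps − 43) = 492.2 - 1.6ps. Setting this equal to supply: 492.2 - 1.6ps = -944 + 7ps, so ps = 167.
Buyers pay pb = 167 − 43 = 124; q' = -944 + 7·167 = 225.
Buyers' price falls by p* − pb = 159 − 124 = 35; sellers' price rises by ps − p* = 167 − 159 = 8.
So producers capture 8/43 = 8/43 of each unit of subsidy.

Producer share = 8/43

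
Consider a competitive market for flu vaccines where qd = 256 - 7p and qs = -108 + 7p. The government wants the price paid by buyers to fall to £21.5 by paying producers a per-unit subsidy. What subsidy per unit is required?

Required subsidy s = £9 per unit

At a buyer price of 21.5, quantity demanded is 256 − 7·21.5 = 105.5.
Sellers supply 105.5 only when they receive ps with -108 + 7·ps = 105.5, i.e. ps = 30.5.
s = ps − pb = 30.5 − 21.5 = 9.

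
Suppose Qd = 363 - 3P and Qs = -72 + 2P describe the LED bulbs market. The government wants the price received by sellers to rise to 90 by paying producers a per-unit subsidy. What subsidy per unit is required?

At a seller price of 90, quantity supplied is -72 + 2·90 = 108.
Buyers absorb 108 only when they pay Pb with 363 − 3·Pb = 108, i.e. Pb = 85.
s = Ps − Pb = 90 − 85 = 5.

Required subsidy s = 5 per unit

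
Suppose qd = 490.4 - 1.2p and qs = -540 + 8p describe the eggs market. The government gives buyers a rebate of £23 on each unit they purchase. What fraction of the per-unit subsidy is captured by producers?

Pre-subsidy: 490.4 - 1.2p = -540 + 8p gives p* = 112, q* = 356.
With the rebate, buyers effectively pay pb = ps − 23, where ps is the price sellers receive.
Demand in terms of ps becomes qd = 490.4 − 1.2(ps − 23) = 518 - 1.2ps. Setting this equal to supply: 518 - 1.2ps = -540 + 8ps, so ps = 115.
Buyers pay pb = 115 − 23 = 92; q' = -540 + 8·115 = 380.
Buyers' price falls by p* − pb = 112 − 92 = 20; sellers' price rises by ps − p* = 115 − 112 = 3.
So producers capture 3/23 = 3/23 of each unit of subsidy.

Producer share = 3/23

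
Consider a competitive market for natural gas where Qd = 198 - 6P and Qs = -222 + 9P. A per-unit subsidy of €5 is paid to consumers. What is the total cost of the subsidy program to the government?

Government cost = €240

Pre-subsidy: 198 - 6P = -222 + 9P gives P* = 28, Q* = 30.
With the rebate, buyers effectively pay Pb = Ps − 5, where Ps is the price sellers receive.
Demand in terms of Ps becomes Qd = 198 − 6(Ps − 5) = 228 - 6Ps. Setting this equal to supply: 228 - 6Ps = -222 + 9Ps, so Ps = 30.
Buyers pay Pb = 30 − 5 = 25; Q' = -222 + 9·30 = 48.
Government outlay = subsidy × quantity = 5 × 48 = 240.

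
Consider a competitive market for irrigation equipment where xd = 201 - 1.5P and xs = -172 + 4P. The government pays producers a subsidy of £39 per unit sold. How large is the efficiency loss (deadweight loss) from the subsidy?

Pre-subsidy: 201 - 1.5P = -172 + 4P gives P* = 746/11, x* = 1092/11.
With the subsidy, sellers receive Ps = Pb + 39 for each unit, where Pb is the price buyers pay.
Supply in terms of Pb becomes xs = -172 + 4(Pb + 39) = -16 + 4Pb. Setting this equal to demand: 201 - 1.5Pb = -16 + 4Pb, so Pb = 434/11.
Sellers receive Ps = 434/11 + 39 = 863/11; x' = 201 − 1.5·(434/11) = 1560/11.
The subsidy expands output by 1560/11 − 1092/11 = 468/11 past the efficient level; on those units the gap between marginal cost and willingness to pay runs from 0 up to 39.
DWL = ½ × 39 × 468/11 = 9126/11.

Deadweight loss = 9126/11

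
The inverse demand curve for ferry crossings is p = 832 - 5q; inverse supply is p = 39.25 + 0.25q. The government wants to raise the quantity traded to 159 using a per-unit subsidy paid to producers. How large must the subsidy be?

Required subsidy s = 42 per unit

At q = 159, from the demand curve buyers pay pb = 832 − 5·159 = 37; from the supply curve sellers need ps = 39.25 + 0.25·159 = 79.
The subsidy must fill the gap: s = ps − pb = 79 − 37 = 42.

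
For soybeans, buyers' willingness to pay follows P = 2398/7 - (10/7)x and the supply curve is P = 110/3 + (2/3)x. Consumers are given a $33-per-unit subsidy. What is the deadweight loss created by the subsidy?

Pre-subsidy: 2398/7 - (10/7)x = 110/3 + (2/3)x gives x* = 146 and P* = 134.
With the rebate, buyers effectively pay Pb = Ps − 33, where Ps is the price sellers receive.
On the curves, Pb = 2398/7 - (10/7)x and Ps = 110/3 + (2/3)x; the wedge Ps − Pb = 33 gives 110/3 + (2/3)x − (2398/7 - (10/7)x) = 33, so x' = 161.75.
Then Pb = 2398/7 − (10/7)·161.75 = 111.5 and Ps = 110/3 + (2/3)·161.75 = 144.5.
The subsidy expands output by 161.75 − 146 = 15.75 past the efficient level; on those units the gap between marginal cost and willingness to pay runs from 0 up to 33.
DWL = ½ × 33 × 15.75 = 259.875.

Deadweight loss = $259.875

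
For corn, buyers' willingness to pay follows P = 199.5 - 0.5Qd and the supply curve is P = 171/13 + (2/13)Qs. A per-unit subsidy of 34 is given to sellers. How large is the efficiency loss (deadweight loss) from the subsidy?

Deadweight loss = 884

Pre-subsidy: 199.5 - 0.5Q = 171/13 + (2/13)Q gives Q* = 285 and P* = 57.
With the subsidy, sellers receive Ps = Pb + 34 for each unit, where Pb is the price buyers pay.
On the curves, Pb = 199.5 - 0.5Q and Ps = 171/13 + (2/13)Q; the wedge Ps − Pb = 34 gives 171/13 + (2/13)Q − (199.5 - 0.5Q) = 34, so Q' = 337.
Then Pb = 199.5 − 0.5·337 = 31 and Ps = 171/13 + (2/13)·337 = 65.
The subsidy expands output by 337 − 285 = 52 past the efficient level; on those units the gap between marginal cost and willingness to pay runs from 0 up to 34.
DWL = ½ × 34 × 52 = 884.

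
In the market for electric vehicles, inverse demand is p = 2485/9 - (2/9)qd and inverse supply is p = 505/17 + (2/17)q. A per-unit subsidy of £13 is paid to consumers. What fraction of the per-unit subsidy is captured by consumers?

Pre-subsidy: 2485/9 - (2/9)q = 505/17 + (2/17)q gives q* = 725 and p* = 115.
With the rebate, buyers effectively pay pb = ps − 13, where ps is the price sellers receive.
On the curves, pb = 2485/9 - (2/9)q and ps = 505/17 + (2/17)q; the wedge ps − pb = 13 gives 505/17 + (2/17)q − (2485/9 - (2/9)q) = 13, so q' = 763.25.
Then pb = 2485/9 − (2/9)·763.25 = 106.5 and ps = 505/17 + (2/17)·763.25 = 119.5.
Buyers' price falls by p* − pb = 115 − 106.5 = 8.5; sellers' price rises by ps − p* = 119.5 − 115 = 4.5.
So consumers capture 8.5/13 = 17/26 of each unit of subsidy.

Consumer share = 17/26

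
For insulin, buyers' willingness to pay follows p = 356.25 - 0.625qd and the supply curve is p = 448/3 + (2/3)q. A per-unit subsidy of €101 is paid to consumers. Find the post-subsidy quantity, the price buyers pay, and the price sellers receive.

q' = 7390/31; buyers pay 6425/31; sellers receive 9556/31

Pre-subsidy: 356.25 - 0.625q = 448/3 + (2/3)q gives q* = 4966/31 and p* = 7940/31.
With the rebate, buyers effectively pay pb = ps − 101, where ps is the price sellers receive.
On the curves, pb = 356.25 - 0.625q and ps = 448/3 + (2/3)q; the wedge ps − pb = 101 gives 448/3 + (2/3)q − (356.25 - 0.625q) = 101, so q' = 7390/31.
Then pb = 356.25 − 0.625·(7390/31) = 6425/31 and ps = 448/3 + (2/3)·(7390/31) = 9556/31.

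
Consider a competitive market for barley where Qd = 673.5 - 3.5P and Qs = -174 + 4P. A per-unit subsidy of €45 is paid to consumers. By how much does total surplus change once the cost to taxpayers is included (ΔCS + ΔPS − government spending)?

Pre-subsidy: 673.5 - 3.5P = -174 + 4P gives P* = 113, Q* = 278.
With the rebate, buyers effectively pay Pb = Ps − 45, where Ps is the price sellers receive.
Demand in terms of Ps becomes Qd = 673.5 − 3.5(Ps − 45) = 831 - 3.5Ps. Setting this equal to supply: 831 - 3.5Ps = -174 + 4Ps, so Ps = 134.
Buyers pay Pb = 134 − 45 = 89; Q' = -174 + 4·134 = 362.
ΔCS = ½(278 + 362)(113 − 89) = 7680; ΔPS = ½(278 + 362)(134 − 113) = 6720.
Government spending = 45 × 362 = 16290.
Net change = 7680 + 6720 − 16290 = -1890. The loss equals the DWL triangle ½·45·84.

Net change in total surplus = -€1890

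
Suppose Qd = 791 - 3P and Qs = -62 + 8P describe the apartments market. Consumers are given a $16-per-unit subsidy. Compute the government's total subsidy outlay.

Government cost = 104416/11

Pre-subsidy: 791 - 3P = -62 + 8P gives P* = 853/11, Q* = 6142/11.
With the rebate, buyers effectively pay Pb = Ps − 16, where Ps is the price sellers receive.
Demand in terms of Ps becomes Qd = 791 − 3(Ps − 16) = 839 - 3Ps. Setting this equal to supply: 839 - 3Ps = -62 + 8Ps, so Ps = 901/11.
Buyers pay Pb = 901/11 − 16 = 725/11; Q' = -62 + 8·(901/11) = 6526/11.
Government outlay = subsidy × quantity = 16 × 6526/11 = 104416/11.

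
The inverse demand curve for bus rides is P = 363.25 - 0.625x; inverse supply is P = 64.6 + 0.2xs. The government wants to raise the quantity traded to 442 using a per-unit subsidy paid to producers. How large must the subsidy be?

At x = 442, from the demand curve buyers pay Pb = 363.25 − 0.625·442 = 87; from the supply curve sellers need Ps = 64.6 + 0.2·442 = 153.
The subsidy must fill the gap: s = Ps − Pb = 153 − 87 = 66.

Required subsidy s = 66 per unit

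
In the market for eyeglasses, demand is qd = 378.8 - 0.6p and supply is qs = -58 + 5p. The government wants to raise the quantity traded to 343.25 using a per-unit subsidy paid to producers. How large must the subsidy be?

Required subsidy s = 21 per unit

At q = 343.25, invert demand for the buyer price: pb = (378.8 − 343.25)/0.6 = 59.25; invert supply for the seller price: ps = (343.25 − (-58))/5 = 80.25.
The subsidy must fill the gap: s = ps − pb = 80.25 − 59.25 = 21.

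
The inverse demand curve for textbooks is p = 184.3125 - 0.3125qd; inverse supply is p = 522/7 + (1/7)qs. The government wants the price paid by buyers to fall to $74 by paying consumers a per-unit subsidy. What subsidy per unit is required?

Required subsidy s = $51 per unit

At a buyer price of 74, quantity demanded is 589.8 − 3.2·74 = 353.
Sellers supply 353 only when they receive ps = 522/7 + (1/7)·353 = 125.
s = ps − pb = 125 − 74 = 51.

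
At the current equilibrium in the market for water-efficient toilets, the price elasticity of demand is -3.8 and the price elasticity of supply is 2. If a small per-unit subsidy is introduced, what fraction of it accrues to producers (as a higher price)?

Producer share = 19/29

For a small subsidy around the equilibrium, the benefit split depends on the relative slopes, which at a point are proportional to the elasticities.
Buyer share = εs/(εs + |εd|) = 2/(2 + 3.8) = 10/29; seller share = |εd|/(εs + |εd|) = 19/29.
So producers capture 19/29 of the subsidy.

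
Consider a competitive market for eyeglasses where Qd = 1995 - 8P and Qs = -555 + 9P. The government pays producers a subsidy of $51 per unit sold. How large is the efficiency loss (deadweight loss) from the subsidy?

Pre-subsidy: 1995 - 8P = -555 + 9P gives P* = 150, Q* = 795.
With the subsidy, sellers receive Ps = Pb + 51 for each unit, where Pb is the price buyers pay.
Supply in terms of Pb becomes Qs = -555 + 9(Pb + 51) = -96 + 9Pb. Setting this equal to demand: 1995 - 8Pb = -96 + 9Pb, so Pb = 123.
Sellers receive Ps = 123 + 51 = 174; Q' = 1995 − 8·123 = 1011.
The subsidy expands output by 1011 − 795 = 216 past the efficient level; on those units the gap between marginal cost and willingness to pay runs from 0 up to 51.
DWL = ½ × 51 × 216 = 5508.

Deadweight loss = $5508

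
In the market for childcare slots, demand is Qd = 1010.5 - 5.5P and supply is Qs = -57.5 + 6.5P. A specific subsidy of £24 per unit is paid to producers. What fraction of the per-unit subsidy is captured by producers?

Pre-subsidy: 1010.5 - 5.5P = -57.5 + 6.5P gives P* = 89, Q* = 521.
With the subsidy, sellers receive Ps = Pb + 24 for each unit, where Pb is the price buyers pay.
Supply in terms of Pb becomes Qs = -57.5 + 6.5(Pb + 24) = 98.5 + 6.5Pb. Setting this equal to demand: 1010.5 - 5.5Pb = 98.5 + 6.5Pb, so Pb = 76.
Sellers receive Ps = 76 + 24 = 100; Q' = 1010.5 − 5.5·76 = 592.5.
Buyers' price falls by P* − Pb = 89 − 76 = 13; sellers' price rises by Ps − P* = 100 − 89 = 11.
So producers capture 11/24 = 11/24 of each unit of subsidy.

Producer share = 11/24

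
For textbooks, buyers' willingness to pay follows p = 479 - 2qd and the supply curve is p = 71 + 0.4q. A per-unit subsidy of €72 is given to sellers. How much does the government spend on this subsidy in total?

Pre-subsidy: 479 - 2q = 71 + 0.4q gives q* = 170 and p* = 139.
With the subsidy, sellers receive ps = pb + 72 for each unit, where pb is the price buyers pay.
On the curves, pb = 479 - 2q and ps = 71 + 0.4q; the wedge ps − pb = 72 gives 71 + 0.4q − (479 - 2q) = 72, so q' = 200.
Then pb = 479 − 2·200 = 79 and ps = 71 + 0.4·200 = 151.
Government outlay = subsidy × quantity = 72 × 200 = 14400.

Government cost = €14400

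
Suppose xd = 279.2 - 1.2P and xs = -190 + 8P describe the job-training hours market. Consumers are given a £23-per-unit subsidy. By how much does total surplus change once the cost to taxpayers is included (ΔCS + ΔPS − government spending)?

Net change in total surplus = -£276

Pre-subsidy: 279.2 - 1.2P = -190 + 8P gives P* = 51, x* = 218.
With the rebate, buyers effectively pay Pb = Ps − 23, where Ps is the price sellers receive.
Demand in terms of Ps becomes xd = 279.2 − 1.2(Ps − 23) = 306.8 - 1.2Ps. Setting this equal to supply: 306.8 - 1.2Ps = -190 + 8Ps, so Ps = 54.
Buyers pay Pb = 54 − 23 = 31; x' = -190 + 8·54 = 242.
ΔCS = ½(218 + 242)(51 − 31) = 4600; ΔPS = ½(218 + 242)(54 − 51) = 690.
Government spending = 23 × 242 = 5566.
Net change = 4600 + 690 − 5566 = -276. The loss equals the DWL triangle ½·23·24.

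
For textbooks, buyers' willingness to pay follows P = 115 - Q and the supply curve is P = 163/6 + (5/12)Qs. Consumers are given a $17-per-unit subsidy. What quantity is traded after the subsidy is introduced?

Q' = 74

Pre-subsidy: 115 - Q = 163/6 + (5/12)Q gives Q* = 62 and P* = 53.
With the rebate, buyers effectively pay Pb = Ps − 17, where Ps is the price sellers receive.
On the curves, Pb = 115 - Q and Ps = 163/6 + (5/12)Q; the wedge Ps − Pb = 17 gives 163/6 + (5/12)Q − (115 - Q) = 17, so Q' = 74.
Then Pb = 115 − 1·74 = 41 and Ps = 163/6 + (5/12)·74 = 58.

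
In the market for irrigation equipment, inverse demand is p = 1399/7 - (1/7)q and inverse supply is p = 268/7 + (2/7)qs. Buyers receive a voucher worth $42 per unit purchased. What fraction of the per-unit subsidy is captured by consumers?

Pre-subsidy: 1399/7 - (1/7)q = 268/7 + (2/7)q gives q* = 377 and p* = 146.
With the rebate, buyers effectively pay pb = ps − 42, where ps is the price sellers receive.
On the curves, pb = 1399/7 - (1/7)q and ps = 268/7 + (2/7)q; the wedge ps − pb = 42 gives 268/7 + (2/7)q − (1399/7 - (1/7)q) = 42, so q' = 475.
Then pb = 1399/7 − (1/7)·475 = 132 and ps = 268/7 + (2/7)·475 = 174.
Buyers' price falls by p* − pb = 146 − 132 = 14; sellers' price rises by ps − p* = 174 − 146 = 28.
So consumers capture 14/42 = 1/3 of each unit of subsidy.

Consumer share = 1/3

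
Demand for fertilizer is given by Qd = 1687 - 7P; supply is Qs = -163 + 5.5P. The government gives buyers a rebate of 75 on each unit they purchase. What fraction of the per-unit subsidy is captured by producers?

Pre-subsidy: 1687 - 7P = -163 + 5.5P gives P* = 148, Q* = 651.
With the rebate, buyers effectively pay Pb = Ps − 75, where Ps is the price sellers receive.
Demand in terms of Ps becomes Qd = 1687 − 7(Ps − 75) = 2212 - 7Ps. Setting this equal to supply: 2212 - 7Ps = -163 + 5.5Ps, so Ps = 190.
Buyers pay Pb = 190 − 75 = 115; Q' = -163 + 5.5·190 = 882.
Buyers' price falls by P* − Pb = 148 − 115 = 33; sellers' price rises by Ps − P* = 190 − 148 = 42.
So producers capture 42/75 = 0.56 of each unit of subsidy.

Producer share = 0.56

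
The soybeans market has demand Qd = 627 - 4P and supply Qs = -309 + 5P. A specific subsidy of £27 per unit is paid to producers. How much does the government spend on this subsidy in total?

Pre-subsidy: 627 - 4P = -309 + 5P gives P* = 104, Q* = 211.
With the subsidy, sellers receive Ps = Pb + 27 for each unit, where Pb is the price buyers pay.
Supply in terms of Pb becomes Qs = -309 + 5(Pb + 27) = -174 + 5Pb. Setting this equal to demand: 627 - 4Pb = -174 + 5Pb, so Pb = 89.
Sellers receive Ps = 89 + 27 = 116; Q' = 627 − 4·89 = 271.
Government outlay = subsidy × quantity = 27 × 271 = 7317.

Government cost = £7317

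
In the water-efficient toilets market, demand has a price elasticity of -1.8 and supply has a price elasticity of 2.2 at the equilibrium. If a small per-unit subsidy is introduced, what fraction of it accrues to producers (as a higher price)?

For a small subsidy around the equilibrium, the benefit split depends on the relative slopes, which at a point are proportional to the elasticities.
Buyer share = εs/(εs + |εd|) = 2.2/(2.2 + 1.8) = 0.55; seller share = |εd|/(εs + |εd|) = 0.45.
So producers capture 0.45 of the subsidy.

Producer share = 0.45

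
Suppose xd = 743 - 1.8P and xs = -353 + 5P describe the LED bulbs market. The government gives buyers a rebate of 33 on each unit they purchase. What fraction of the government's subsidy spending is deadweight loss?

DWL / government spending = 1485/33766

Pre-subsidy: 743 - 1.8P = -353 + 5P gives P* = 2740/17, x* = 7699/17.
With the rebate, buyers effectively pay Pb = Ps − 33, where Ps is the price sellers receive.
Demand in terms of Ps becomes xd = 743 − 1.8(Ps − 33) = 802.4 - 1.8Ps. Setting this equal to supply: 802.4 - 1.8Ps = -353 + 5Ps, so Ps = 5777/34.
Buyers pay Pb = 5777/34 − 33 = 4655/34; x' = -353 + 5·(5777/34) = 16883/34.
ΔCS = ½(7699/17 + 16883/34)(2740/17 − 4655/34) = 26631825/2312; ΔPS = ½(7699/17 + 16883/34)(5777/34 − 2740/17) = 9587457/2312.
Government spending = 33 × 16883/34 = 557139/34.
DWL = ½ × 33 × (16883/34 − 7699/17) = 49005/68; fraction = (49005/68) / (557139/34) = 1485/33766.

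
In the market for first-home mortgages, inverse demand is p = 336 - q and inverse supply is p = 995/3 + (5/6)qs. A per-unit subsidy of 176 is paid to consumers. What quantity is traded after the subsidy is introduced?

Pre-subsidy: 336 - q = 995/3 + (5/6)q gives q* = 26/11 and p* = 3670/11.
With the rebate, buyers effectively pay pb = ps − 176, where ps is the price sellers receive.
On the curves, pb = 336 - q and ps = 995/3 + (5/6)q; the wedge ps − pb = 176 gives 995/3 + (5/6)q − (336 - q) = 176, so q' = 1082/11.
Then pb = 336 − 1·(1082/11) = 2614/11 and ps = 995/3 + (5/6)·(1082/11) = 4550/11.

q' = 1082/11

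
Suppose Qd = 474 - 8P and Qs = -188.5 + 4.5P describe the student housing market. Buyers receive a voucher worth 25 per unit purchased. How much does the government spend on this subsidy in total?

Government cost = 3050

Pre-subsidy: 474 - 8P = -188.5 + 4.5P gives P* = 53, Q* = 50.
With the rebate, buyers effectively pay Pb = Ps − 25, where Ps is the price sellers receive.
Demand in terms of Ps becomes Qd = 474 − 8(Ps − 25) = 674 - 8Ps. Setting this equal to supply: 674 - 8Ps = -188.5 + 4.5Ps, so Ps = 69.
Buyers pay Pb = 69 − 25 = 44; Q' = -188.5 + 4.5·69 = 122.
Government outlay = subsidy × quantity = 25 × 122 = 3050.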